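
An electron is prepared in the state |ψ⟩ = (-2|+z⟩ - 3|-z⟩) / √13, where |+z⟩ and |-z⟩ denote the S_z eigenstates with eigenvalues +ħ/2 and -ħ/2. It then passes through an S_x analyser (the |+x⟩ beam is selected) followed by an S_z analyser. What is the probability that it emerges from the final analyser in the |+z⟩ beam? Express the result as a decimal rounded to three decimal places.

0.481

First analyser (S_x): P(|+x⟩) = |⟨+x|ψ⟩|² = 25/26.
After stage 1 the state is |+x⟩; P(|+z⟩) = |⟨+z|+x⟩|² = 1/2.
Joint probability = 25/26 × 1/2 = 0.481.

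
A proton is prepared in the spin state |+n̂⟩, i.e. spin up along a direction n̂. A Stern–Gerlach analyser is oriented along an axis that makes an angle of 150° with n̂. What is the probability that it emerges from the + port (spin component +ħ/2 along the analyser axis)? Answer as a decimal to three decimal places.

0.067

For spin-½, the probability of finding spin-up along an axis at angle θ to the initial spin direction is cos²(θ/2); spin-down is sin²(θ/2).
θ = 150°, so P = cos²(75°) ≈ 0.067.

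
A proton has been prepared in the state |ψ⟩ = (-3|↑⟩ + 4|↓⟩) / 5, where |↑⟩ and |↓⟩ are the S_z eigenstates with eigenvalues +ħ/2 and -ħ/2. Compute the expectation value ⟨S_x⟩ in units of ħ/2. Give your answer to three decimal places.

-0.960

⟨σ_x⟩ = 2 Re(a* b)/(|a|²+|b|²) with a = -3, b = 4.
a* b = -12, so ⟨σ_x⟩ = -24/25.
⟨S_x⟩ = (ħ/2)·⟨σ_x⟩.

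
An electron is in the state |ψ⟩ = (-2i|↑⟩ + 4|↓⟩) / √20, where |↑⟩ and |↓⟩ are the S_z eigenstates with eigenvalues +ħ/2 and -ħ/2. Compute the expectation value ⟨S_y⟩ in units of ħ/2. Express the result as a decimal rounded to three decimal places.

0.800

⟨σ_y⟩ = 2 Im(a* b)/(|a|²+|b|²) with a = -2i, b = 4.
a* b = 8i, so ⟨σ_y⟩ = 16/20.
⟨S_y⟩ = (ħ/2)·⟨σ_y⟩.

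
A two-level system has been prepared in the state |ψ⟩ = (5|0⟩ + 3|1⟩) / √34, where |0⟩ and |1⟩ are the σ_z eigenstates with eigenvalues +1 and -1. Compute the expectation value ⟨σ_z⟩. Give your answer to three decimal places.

⟨σ_z⟩ = |a|² - |b|² divided by |a|²+|b|², with a, b the |0⟩, |1⟩ amplitudes.
= (25 - 9)/34 = 16/34.

0.471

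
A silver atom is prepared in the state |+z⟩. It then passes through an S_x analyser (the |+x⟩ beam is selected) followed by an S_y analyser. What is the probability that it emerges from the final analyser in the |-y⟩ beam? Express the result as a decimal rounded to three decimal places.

First analyser (S_x): from |+z⟩, P(|+x⟩) = 1/2.
After stage 1 the state is |+x⟩; P(|-y⟩) = |⟨-y|+x⟩|² = 1/2.
Joint probability = 1/2 × 1/2 = 0.250.

0.250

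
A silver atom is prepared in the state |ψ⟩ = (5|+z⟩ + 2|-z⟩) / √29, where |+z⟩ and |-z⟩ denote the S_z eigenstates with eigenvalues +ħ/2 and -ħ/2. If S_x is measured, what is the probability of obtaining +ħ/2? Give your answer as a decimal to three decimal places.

|+x⟩ = (|+z⟩ + |-z⟩)/√2, so ⟨+x|ψ⟩ = (7) / (√2·√29).
P = |7|² / 58 = 49/58.

0.845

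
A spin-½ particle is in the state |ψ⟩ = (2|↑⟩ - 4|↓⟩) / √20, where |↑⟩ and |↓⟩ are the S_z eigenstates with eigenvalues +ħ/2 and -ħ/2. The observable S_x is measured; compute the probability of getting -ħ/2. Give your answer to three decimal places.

0.900

|-x⟩ = (|↑⟩ - |↓⟩)/√2, so ⟨-x|ψ⟩ = (6) / (√2·√20).
P = |6|² / 40 = 36/40.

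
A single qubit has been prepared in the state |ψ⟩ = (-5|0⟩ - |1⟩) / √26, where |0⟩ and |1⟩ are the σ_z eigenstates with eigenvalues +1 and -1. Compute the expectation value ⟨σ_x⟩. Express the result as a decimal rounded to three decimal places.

0.385

⟨σ_x⟩ = 2 Re(a* b)/(|a|²+|b|²) with a = -5, b = -1.
a* b = 5, so ⟨σ_x⟩ = 10/26.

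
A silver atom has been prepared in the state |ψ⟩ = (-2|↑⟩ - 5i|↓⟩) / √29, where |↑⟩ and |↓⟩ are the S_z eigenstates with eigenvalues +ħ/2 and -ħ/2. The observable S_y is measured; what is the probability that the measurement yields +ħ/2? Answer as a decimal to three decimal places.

|+y⟩ = (|↑⟩ + i|↓⟩)/√2, so ⟨+y|ψ⟩ = (-7) / (√2·√29).
P = |-7|² / 58 = 49/58.

0.845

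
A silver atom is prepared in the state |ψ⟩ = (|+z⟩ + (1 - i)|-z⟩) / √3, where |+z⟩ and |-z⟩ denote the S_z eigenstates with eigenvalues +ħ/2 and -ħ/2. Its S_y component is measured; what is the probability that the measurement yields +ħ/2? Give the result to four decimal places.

|+y⟩ = (|+z⟩ + i|-z⟩)/√2, so ⟨+y|ψ⟩ = (-i) / (√2·√3).
P = |-i|² / 6 = 1/6.

0.1667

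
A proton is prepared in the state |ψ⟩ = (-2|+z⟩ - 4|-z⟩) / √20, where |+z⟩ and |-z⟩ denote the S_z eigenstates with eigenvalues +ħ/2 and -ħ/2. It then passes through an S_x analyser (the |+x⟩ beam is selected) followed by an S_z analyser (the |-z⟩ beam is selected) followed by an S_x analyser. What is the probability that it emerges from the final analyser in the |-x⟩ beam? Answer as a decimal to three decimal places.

First analyser (S_x): P(|+x⟩) = |⟨+x|ψ⟩|² = 36/40.
After stage 1 the state is |+x⟩; P(|-z⟩) = |⟨-z|+x⟩|² = 1/2.
After stage 2 the state is |-z⟩; P(|-x⟩) = |⟨-x|-z⟩|² = 1/2.
Joint probability = 36/40 × 1/2 × 1/2 = 0.225.

0.225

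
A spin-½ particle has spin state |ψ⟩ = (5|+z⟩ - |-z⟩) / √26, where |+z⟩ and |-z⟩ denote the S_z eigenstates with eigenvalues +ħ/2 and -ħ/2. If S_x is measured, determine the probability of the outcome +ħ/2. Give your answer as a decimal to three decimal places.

0.308

|+x⟩ = (|+z⟩ + |-z⟩)/√2, so ⟨+x|ψ⟩ = (4) / (√2·√26).
P = |4|² / 52 = 16/52.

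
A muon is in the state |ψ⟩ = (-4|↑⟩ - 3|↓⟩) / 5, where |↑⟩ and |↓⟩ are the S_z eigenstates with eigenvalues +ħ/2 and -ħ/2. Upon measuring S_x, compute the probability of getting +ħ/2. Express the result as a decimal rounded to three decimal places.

0.980

|+x⟩ = (|↑⟩ + |↓⟩)/√2, so ⟨+x|ψ⟩ = (-7) / (√2·5).
P = |-7|² / 50 = 49/50.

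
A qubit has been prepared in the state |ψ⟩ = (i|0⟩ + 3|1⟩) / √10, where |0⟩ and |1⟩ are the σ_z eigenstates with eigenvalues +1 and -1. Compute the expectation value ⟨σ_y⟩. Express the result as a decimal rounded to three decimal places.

-0.600

⟨σ_y⟩ = 2 Im(a* b)/(|a|²+|b|²) with a = i, b = 3.
a* b = -3i, so ⟨σ_y⟩ = -6/10.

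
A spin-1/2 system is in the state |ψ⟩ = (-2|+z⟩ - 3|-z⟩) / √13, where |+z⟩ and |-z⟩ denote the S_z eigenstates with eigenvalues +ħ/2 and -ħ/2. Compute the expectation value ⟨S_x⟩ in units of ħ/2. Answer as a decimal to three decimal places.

0.923

⟨σ_x⟩ = 2 Re(a* b)/(|a|²+|b|²) with a = -2, b = -3.
a* b = 6, so ⟨σ_x⟩ = 12/13.
⟨S_x⟩ = (ħ/2)·⟨σ_x⟩.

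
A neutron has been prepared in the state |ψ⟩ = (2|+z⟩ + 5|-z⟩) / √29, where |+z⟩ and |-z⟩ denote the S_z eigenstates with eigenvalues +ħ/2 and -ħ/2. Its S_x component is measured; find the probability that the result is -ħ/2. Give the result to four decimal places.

|-x⟩ = (|+z⟩ - |-z⟩)/√2, so ⟨-x|ψ⟩ = (-3) / (√2·√29).
P = |-3|² / 58 = 9/58.

0.1552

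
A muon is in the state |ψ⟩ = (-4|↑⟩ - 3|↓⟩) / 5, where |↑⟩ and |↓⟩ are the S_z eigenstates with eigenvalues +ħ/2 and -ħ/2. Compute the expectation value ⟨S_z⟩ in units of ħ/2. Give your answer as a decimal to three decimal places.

0.280

⟨σ_z⟩ = |a|² - |b|² divided by |a|²+|b|², with a, b the |↑⟩, |↓⟩ amplitudes.
= (16 - 9)/25 = 7/25.
⟨S_z⟩ = (ħ/2)·⟨σ_z⟩.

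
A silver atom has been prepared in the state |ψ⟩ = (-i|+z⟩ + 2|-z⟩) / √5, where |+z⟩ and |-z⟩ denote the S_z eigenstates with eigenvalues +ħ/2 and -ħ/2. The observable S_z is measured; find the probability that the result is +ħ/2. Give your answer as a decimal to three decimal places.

0.200

The +ħ/2 outcome corresponds to |+z⟩. Its amplitude in |ψ⟩ is -i/√5.
P = |-i|² / 5 = 1/5.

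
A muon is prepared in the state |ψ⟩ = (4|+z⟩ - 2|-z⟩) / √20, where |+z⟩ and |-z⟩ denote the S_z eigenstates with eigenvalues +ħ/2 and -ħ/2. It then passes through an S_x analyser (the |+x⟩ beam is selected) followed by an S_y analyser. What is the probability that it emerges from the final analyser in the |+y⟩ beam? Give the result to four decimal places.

0.0500

First analyser (S_x): P(|+x⟩) = |⟨+x|ψ⟩|² = 4/40.
After stage 1 the state is |+x⟩; P(|+y⟩) = |⟨+y|+x⟩|² = 1/2.
Joint probability = 4/40 × 1/2 = 0.0500.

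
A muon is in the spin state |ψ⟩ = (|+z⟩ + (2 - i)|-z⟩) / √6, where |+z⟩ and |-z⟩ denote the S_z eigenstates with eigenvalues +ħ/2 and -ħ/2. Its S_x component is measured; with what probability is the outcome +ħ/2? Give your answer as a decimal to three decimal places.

0.833

|+x⟩ = (|+z⟩ + |-z⟩)/√2, so ⟨+x|ψ⟩ = (3 - i) / (√2·√6).
P = |3 - i|² / 12 = 10/12.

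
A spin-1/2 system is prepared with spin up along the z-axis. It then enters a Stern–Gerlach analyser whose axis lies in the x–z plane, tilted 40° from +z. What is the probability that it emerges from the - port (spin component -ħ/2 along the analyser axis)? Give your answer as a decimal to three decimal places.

0.117

For spin-½, the probability of finding spin-up along an axis at angle θ to the initial spin direction is cos²(θ/2); spin-down is sin²(θ/2).
θ = 40°, so P = sin²(20°) ≈ 0.117.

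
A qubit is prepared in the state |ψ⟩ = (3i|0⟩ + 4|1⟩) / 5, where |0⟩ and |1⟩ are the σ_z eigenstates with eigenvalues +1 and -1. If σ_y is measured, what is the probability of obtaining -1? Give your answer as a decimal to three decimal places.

|-y⟩ = (|0⟩ - i|1⟩)/√2, so ⟨-y|ψ⟩ = (7i) / (√2·5).
P = |7i|² / 50 = 49/50.

0.980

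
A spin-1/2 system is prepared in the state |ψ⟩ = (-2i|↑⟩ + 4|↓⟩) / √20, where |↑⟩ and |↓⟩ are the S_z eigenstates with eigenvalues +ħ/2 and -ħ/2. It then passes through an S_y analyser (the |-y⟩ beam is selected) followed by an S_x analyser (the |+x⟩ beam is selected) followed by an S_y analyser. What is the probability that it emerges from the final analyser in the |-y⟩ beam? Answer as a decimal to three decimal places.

0.025

First analyser (S_y): P(|-y⟩) = |⟨-y|ψ⟩|² = 4/40.
After stage 1 the state is |-y⟩; P(|+x⟩) = |⟨+x|-y⟩|² = 1/2.
After stage 2 the state is |+x⟩; P(|-y⟩) = |⟨-y|+x⟩|² = 1/2.
Joint probability = 4/40 × 1/2 × 1/2 = 0.025.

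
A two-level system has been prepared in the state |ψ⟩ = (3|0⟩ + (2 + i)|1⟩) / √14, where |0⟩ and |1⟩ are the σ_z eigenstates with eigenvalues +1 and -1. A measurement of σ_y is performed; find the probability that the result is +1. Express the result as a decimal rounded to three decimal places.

|+y⟩ = (|0⟩ + i|1⟩)/√2, so ⟨+y|ψ⟩ = (4 - 2i) / (√2·√14).
P = |4 - 2i|² / 28 = 20/28.

0.714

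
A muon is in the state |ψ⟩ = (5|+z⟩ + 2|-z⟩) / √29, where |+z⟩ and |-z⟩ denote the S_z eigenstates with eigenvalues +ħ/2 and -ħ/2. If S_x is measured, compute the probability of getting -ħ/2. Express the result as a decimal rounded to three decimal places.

0.155

|-x⟩ = (|+z⟩ - |-z⟩)/√2, so ⟨-x|ψ⟩ = (3) / (√2·√29).
P = |3|² / 58 = 9/58.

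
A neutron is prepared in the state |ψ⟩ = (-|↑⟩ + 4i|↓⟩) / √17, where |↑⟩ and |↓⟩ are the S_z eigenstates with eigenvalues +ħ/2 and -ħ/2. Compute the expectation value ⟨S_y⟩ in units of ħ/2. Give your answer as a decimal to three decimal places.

-0.471

⟨σ_y⟩ = 2 Im(a* b)/(|a|²+|b|²) with a = -1, b = 4i.
a* b = -4i, so ⟨σ_y⟩ = -8/17.
⟨S_y⟩ = (ħ/2)·⟨σ_y⟩.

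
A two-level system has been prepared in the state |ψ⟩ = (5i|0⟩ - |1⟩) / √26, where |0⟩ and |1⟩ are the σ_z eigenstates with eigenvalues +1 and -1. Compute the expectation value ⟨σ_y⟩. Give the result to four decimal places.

⟨σ_y⟩ = 2 Im(a* b)/(|a|²+|b|²) with a = 5i, b = -1.
a* b = 5i, so ⟨σ_y⟩ = 10/26.

0.3846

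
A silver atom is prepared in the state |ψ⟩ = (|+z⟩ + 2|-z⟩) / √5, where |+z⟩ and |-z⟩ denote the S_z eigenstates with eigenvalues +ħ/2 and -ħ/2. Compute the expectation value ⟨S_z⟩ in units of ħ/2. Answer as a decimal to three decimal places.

-0.600

⟨σ_z⟩ = |a|² - |b|² divided by |a|²+|b|², with a, b the |+z⟩, |-z⟩ amplitudes.
= (1 - 4)/5 = -3/5.
⟨S_z⟩ = (ħ/2)·⟨σ_z⟩.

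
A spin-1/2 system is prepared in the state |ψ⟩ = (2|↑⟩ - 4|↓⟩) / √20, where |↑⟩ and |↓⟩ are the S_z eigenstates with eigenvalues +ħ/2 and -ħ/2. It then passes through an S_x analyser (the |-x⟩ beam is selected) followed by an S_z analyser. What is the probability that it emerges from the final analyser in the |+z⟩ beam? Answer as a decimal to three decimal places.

First analyser (S_x): P(|-x⟩) = |⟨-x|ψ⟩|² = 36/40.
After stage 1 the state is |-x⟩; P(|+z⟩) = |⟨+z|-x⟩|² = 1/2.
Joint probability = 36/40 × 1/2 = 0.450.

0.450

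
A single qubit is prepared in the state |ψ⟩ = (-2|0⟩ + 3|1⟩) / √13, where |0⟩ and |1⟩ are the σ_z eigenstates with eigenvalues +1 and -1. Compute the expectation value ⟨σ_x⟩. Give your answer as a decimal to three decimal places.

-0.923

⟨σ_x⟩ = 2 Re(a* b)/(|a|²+|b|²) with a = -2, b = 3.
a* b = -6, so ⟨σ_x⟩ = -12/13.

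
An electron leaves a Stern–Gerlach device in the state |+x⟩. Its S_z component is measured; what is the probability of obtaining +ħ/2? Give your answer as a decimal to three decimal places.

In the S_z basis, |+x⟩ = (|+z⟩ + |-z⟩)/√2 and |+z⟩ = |+z⟩.
|⟨+z|+x⟩|² = 1/2.

0.500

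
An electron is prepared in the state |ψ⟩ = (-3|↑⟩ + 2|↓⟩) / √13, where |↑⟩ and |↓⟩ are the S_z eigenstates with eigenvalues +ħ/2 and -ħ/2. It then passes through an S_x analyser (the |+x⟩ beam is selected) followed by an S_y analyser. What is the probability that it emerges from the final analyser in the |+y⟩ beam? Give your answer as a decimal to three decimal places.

0.019

First analyser (S_x): P(|+x⟩) = |⟨+x|ψ⟩|² = 1/26.
After stage 1 the state is |+x⟩; P(|+y⟩) = |⟨+y|+x⟩|² = 1/2.
Joint probability = 1/26 × 1/2 = 0.019.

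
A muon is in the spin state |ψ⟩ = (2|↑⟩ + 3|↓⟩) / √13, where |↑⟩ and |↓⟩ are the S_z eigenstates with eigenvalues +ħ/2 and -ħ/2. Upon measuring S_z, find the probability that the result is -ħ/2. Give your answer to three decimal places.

The -ħ/2 outcome corresponds to |↓⟩. Its amplitude in |ψ⟩ is 3/√13.
P = |3|² / 13 = 9/13.

0.692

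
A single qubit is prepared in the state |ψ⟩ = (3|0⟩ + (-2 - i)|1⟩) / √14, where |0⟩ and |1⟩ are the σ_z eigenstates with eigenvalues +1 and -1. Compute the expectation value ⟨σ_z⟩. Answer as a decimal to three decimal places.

0.286

⟨σ_z⟩ = |a|² - |b|² divided by |a|²+|b|², with a, b the |0⟩, |1⟩ amplitudes.
= (9 - 5)/14 = 4/14.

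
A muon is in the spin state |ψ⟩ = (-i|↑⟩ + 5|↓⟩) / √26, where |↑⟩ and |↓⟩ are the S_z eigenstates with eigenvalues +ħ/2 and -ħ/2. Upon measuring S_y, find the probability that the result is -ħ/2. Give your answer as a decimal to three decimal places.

0.308

|-y⟩ = (|↑⟩ - i|↓⟩)/√2, so ⟨-y|ψ⟩ = (4i) / (√2·√26).
P = |4i|² / 52 = 16/52.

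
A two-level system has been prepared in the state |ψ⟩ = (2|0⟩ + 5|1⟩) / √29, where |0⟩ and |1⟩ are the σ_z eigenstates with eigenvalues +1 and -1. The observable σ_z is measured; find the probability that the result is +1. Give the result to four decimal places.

0.1379

The +1 outcome corresponds to |0⟩. Its amplitude in |ψ⟩ is 2/√29.
P = |2|² / 29 = 4/29.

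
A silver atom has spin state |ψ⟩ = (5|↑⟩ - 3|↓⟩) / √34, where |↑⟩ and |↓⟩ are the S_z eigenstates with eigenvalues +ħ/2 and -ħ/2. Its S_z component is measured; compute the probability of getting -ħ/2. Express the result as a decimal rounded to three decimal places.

0.265

The -ħ/2 outcome corresponds to |↓⟩. Its amplitude in |ψ⟩ is -3/√34.
P = |-3|² / 34 = 9/34.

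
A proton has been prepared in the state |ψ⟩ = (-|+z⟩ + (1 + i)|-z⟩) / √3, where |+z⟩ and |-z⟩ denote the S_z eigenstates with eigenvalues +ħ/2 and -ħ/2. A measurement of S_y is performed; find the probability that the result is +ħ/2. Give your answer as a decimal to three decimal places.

0.167

|+y⟩ = (|+z⟩ + i|-z⟩)/√2, so ⟨+y|ψ⟩ = (-i) / (√2·√3).
P = |-i|² / 6 = 1/6.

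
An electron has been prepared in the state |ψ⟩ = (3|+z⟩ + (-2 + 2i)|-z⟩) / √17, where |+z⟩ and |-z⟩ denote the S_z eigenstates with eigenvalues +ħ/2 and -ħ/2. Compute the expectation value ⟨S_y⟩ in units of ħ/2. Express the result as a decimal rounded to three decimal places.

⟨σ_y⟩ = 2 Im(a* b)/(|a|²+|b|²) with a = 3, b = (-2 + 2i).
a* b = (-6 + 6i), so ⟨σ_y⟩ = 12/17.
⟨S_y⟩ = (ħ/2)·⟨σ_y⟩.

0.706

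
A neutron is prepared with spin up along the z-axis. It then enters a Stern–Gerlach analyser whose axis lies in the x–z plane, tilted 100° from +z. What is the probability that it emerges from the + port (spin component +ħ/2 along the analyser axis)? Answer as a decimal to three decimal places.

For spin-½, the probability of finding spin-up along an axis at angle θ to the initial spin direction is cos²(θ/2); spin-down is sin²(θ/2).
θ = 100°, so P = cos²(50°) ≈ 0.413.

0.413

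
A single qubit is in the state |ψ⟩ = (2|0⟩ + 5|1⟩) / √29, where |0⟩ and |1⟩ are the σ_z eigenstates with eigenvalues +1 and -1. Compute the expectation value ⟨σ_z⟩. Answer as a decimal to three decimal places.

⟨σ_z⟩ = |a|² - |b|² divided by |a|²+|b|², with a, b the |0⟩, |1⟩ amplitudes.
= (4 - 25)/29 = -21/29.

-0.724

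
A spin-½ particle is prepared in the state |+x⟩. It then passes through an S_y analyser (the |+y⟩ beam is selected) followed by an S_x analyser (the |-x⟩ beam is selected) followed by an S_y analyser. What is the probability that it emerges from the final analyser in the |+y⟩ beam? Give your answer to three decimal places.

First analyser (S_y): from |+x⟩, P(|+y⟩) = 1/2.
After stage 1 the state is |+y⟩; P(|-x⟩) = |⟨-x|+y⟩|² = 1/2.
After stage 2 the state is |-x⟩; P(|+y⟩) = |⟨+y|-x⟩|² = 1/2.
Joint probability = 1/2 × 1/2 × 1/2 = 0.125.

0.125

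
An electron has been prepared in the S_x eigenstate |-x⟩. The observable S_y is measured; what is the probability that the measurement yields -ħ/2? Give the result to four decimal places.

0.5000

In the S_z basis, |-x⟩ = (|↑⟩ - |↓⟩)/√2 and |-y⟩ = (|↑⟩ - i|↓⟩)/√2.
|⟨-y|-x⟩|² = 1/2.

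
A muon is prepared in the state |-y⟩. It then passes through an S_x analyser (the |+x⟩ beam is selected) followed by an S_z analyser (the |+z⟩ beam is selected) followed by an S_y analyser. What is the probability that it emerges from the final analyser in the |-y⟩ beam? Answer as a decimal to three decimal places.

0.125

First analyser (S_x): from |-y⟩, P(|+x⟩) = 1/2.
After stage 1 the state is |+x⟩; P(|+z⟩) = |⟨+z|+x⟩|² = 1/2.
After stage 2 the state is |+z⟩; P(|-y⟩) = |⟨-y|+z⟩|² = 1/2.
Joint probability = 1/2 × 1/2 × 1/2 = 0.125.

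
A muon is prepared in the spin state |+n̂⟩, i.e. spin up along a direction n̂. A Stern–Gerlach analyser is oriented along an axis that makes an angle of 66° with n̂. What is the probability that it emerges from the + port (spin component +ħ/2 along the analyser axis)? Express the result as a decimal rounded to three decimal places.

0.703

For spin-½, the probability of finding spin-up along an axis at angle θ to the initial spin direction is cos²(θ/2); spin-down is sin²(θ/2).
θ = 66°, so P = cos²(33°) ≈ 0.703.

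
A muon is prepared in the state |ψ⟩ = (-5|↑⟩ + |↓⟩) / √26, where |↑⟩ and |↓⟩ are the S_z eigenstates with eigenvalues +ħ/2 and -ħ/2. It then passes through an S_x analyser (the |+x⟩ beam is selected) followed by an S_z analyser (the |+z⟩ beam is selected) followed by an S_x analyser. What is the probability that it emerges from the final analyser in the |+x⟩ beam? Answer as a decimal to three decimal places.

0.077

First analyser (S_x): P(|+x⟩) = |⟨+x|ψ⟩|² = 16/52.
After stage 1 the state is |+x⟩; P(|+z⟩) = |⟨+z|+x⟩|² = 1/2.
After stage 2 the state is |+z⟩; P(|+x⟩) = |⟨+x|+z⟩|² = 1/2.
Joint probability = 16/52 × 1/2 × 1/2 = 0.077.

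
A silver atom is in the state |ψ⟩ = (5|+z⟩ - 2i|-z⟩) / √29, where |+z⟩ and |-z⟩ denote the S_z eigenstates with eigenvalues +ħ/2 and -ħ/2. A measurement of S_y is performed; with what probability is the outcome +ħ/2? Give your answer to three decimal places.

0.155

|+y⟩ = (|+z⟩ + i|-z⟩)/√2, so ⟨+y|ψ⟩ = (3) / (√2·√29).
P = |3|² / 58 = 9/58.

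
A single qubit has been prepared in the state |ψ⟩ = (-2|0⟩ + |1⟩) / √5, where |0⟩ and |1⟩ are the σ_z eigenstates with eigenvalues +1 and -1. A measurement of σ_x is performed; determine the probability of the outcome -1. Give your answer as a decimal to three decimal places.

0.900

|-x⟩ = (|0⟩ - |1⟩)/√2, so ⟨-x|ψ⟩ = (-3) / (√2·√5).
P = |-3|² / 10 = 9/10.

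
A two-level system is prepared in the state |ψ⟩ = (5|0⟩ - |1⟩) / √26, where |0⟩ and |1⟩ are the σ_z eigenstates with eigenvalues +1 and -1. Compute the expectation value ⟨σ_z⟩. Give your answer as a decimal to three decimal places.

⟨σ_z⟩ = |a|² - |b|² divided by |a|²+|b|², with a, b the |0⟩, |1⟩ amplitudes.
= (25 - 1)/26 = 24/26.

0.923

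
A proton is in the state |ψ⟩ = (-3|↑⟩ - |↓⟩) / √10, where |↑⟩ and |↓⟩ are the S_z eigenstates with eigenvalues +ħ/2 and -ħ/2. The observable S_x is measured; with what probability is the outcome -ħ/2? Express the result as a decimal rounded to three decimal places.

|-x⟩ = (|↑⟩ - |↓⟩)/√2, so ⟨-x|ψ⟩ = (-2) / (√2·√10).
P = |-2|² / 20 = 4/20.

0.200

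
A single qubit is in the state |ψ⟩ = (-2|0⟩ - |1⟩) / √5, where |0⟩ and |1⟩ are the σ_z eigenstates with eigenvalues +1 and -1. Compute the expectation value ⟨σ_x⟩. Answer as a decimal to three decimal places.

⟨σ_x⟩ = 2 Re(a* b)/(|a|²+|b|²) with a = -2, b = -1.
a* b = 2, so ⟨σ_x⟩ = 4/5.

0.800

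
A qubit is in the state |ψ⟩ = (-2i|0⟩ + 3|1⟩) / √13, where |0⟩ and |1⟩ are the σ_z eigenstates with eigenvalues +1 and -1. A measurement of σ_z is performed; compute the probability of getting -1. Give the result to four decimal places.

The -1 outcome corresponds to |1⟩. Its amplitude in |ψ⟩ is 3/√13.
P = |3|² / 13 = 9/13.

0.6923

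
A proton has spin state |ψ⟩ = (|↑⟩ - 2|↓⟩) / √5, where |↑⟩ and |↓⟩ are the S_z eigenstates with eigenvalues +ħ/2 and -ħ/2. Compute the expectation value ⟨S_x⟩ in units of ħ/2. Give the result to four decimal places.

-0.8000

⟨σ_x⟩ = 2 Re(a* b)/(|a|²+|b|²) with a = 1, b = -2.
a* b = -2, so ⟨σ_x⟩ = -4/5.
⟨S_x⟩ = (ħ/2)·⟨σ_x⟩.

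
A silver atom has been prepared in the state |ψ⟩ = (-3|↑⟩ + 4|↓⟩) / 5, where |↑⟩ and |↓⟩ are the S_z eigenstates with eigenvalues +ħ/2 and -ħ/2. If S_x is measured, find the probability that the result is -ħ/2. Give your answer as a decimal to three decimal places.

|-x⟩ = (|↑⟩ - |↓⟩)/√2, so ⟨-x|ψ⟩ = (-7) / (√2·5).
P = |-7|² / 50 = 49/50.

0.980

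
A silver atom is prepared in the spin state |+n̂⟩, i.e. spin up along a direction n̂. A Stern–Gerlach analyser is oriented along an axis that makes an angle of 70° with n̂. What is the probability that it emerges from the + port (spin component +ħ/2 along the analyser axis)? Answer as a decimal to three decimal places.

0.671

For spin-½, the probability of finding spin-up along an axis at angle θ to the initial spin direction is cos²(θ/2); spin-down is sin²(θ/2).
θ = 70°, so P = cos²(35°) ≈ 0.671.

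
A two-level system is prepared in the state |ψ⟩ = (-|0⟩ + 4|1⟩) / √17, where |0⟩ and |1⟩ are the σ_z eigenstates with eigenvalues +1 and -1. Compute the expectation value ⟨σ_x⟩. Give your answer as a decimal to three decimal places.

-0.471

⟨σ_x⟩ = 2 Re(a* b)/(|a|²+|b|²) with a = -1, b = 4.
a* b = -4, so ⟨σ_x⟩ = -8/17.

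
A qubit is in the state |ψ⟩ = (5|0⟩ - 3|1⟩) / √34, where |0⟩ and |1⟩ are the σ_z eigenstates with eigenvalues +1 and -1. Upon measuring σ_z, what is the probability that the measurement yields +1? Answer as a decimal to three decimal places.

The +1 outcome corresponds to |0⟩. Its amplitude in |ψ⟩ is 5/√34.
P = |5|² / 34 = 25/34.

0.735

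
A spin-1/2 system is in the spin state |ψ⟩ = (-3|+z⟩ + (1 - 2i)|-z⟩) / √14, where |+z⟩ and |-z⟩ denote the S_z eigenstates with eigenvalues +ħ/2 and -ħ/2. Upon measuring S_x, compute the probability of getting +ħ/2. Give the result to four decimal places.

0.2857

|+x⟩ = (|+z⟩ + |-z⟩)/√2, so ⟨+x|ψ⟩ = (-2 - 2i) / (√2·√14).
P = |-2 - 2i|² / 28 = 8/28.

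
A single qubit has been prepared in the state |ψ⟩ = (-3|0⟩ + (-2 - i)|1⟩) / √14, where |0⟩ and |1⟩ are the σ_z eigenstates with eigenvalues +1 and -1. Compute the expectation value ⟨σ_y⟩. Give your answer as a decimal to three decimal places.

⟨σ_y⟩ = 2 Im(a* b)/(|a|²+|b|²) with a = -3, b = (-2 - i).
a* b = (6 + 3i), so ⟨σ_y⟩ = 6/14.

0.429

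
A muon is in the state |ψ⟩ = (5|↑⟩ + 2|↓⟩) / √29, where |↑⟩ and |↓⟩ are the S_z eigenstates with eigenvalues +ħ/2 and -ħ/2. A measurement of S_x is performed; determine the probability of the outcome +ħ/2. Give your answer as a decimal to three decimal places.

0.845

|+x⟩ = (|↑⟩ + |↓⟩)/√2, so ⟨+x|ψ⟩ = (7) / (√2·√29).
P = |7|² / 58 = 49/58.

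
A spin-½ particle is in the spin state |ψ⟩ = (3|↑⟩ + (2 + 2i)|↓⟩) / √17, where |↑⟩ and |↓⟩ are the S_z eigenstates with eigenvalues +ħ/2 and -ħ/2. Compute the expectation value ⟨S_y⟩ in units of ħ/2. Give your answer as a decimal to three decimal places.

⟨σ_y⟩ = 2 Im(a* b)/(|a|²+|b|²) with a = 3, b = (2 + 2i).
a* b = (6 + 6i), so ⟨σ_y⟩ = 12/17.
⟨S_y⟩ = (ħ/2)·⟨σ_y⟩.

0.706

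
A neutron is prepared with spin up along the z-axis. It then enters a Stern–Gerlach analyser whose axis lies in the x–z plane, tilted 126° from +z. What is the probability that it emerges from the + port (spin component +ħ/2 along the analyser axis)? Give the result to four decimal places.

For spin-½, the probability of finding spin-up along an axis at angle θ to the initial spin direction is cos²(θ/2); spin-down is sin²(θ/2).
θ = 126°, so P = cos²(63°) ≈ 0.2061.

0.2061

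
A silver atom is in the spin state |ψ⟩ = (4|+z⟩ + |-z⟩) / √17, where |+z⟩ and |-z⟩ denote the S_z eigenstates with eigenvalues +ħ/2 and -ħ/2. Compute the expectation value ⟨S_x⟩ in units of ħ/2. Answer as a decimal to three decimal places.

0.471

⟨σ_x⟩ = 2 Re(a* b)/(|a|²+|b|²) with a = 4, b = 1.
a* b = 4, so ⟨σ_x⟩ = 8/17.
⟨S_x⟩ = (ħ/2)·⟨σ_x⟩.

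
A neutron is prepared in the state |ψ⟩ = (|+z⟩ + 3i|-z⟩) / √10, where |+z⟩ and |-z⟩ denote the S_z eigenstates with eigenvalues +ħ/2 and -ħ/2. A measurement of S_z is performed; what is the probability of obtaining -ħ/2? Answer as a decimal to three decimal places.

The -ħ/2 outcome corresponds to |-z⟩. Its amplitude in |ψ⟩ is 3i/√10.
P = |3i|² / 10 = 9/10.

0.900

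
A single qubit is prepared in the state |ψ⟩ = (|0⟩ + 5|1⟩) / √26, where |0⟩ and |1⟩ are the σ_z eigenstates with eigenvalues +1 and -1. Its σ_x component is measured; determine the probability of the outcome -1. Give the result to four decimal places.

0.3077

|-x⟩ = (|0⟩ - |1⟩)/√2, so ⟨-x|ψ⟩ = (-4) / (√2·√26).
P = |-4|² / 52 = 16/52.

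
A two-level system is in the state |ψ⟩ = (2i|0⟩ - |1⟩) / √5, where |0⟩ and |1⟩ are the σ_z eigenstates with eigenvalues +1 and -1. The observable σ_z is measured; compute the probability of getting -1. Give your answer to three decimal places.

0.200

The -1 outcome corresponds to |1⟩. Its amplitude in |ψ⟩ is -1/√5.
P = |-1|² / 5 = 1/5.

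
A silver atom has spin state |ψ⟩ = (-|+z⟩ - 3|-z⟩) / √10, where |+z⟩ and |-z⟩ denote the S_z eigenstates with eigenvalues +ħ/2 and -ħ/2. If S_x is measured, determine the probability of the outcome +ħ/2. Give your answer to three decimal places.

0.800

|+x⟩ = (|+z⟩ + |-z⟩)/√2, so ⟨+x|ψ⟩ = (-4) / (√2·√10).
P = |-4|² / 20 = 16/20.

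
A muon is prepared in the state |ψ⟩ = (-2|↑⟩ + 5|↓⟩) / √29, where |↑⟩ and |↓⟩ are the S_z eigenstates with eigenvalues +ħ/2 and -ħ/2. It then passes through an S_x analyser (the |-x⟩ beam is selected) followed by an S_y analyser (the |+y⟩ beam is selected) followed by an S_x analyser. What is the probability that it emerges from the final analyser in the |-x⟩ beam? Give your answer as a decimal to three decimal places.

First analyser (S_x): P(|-x⟩) = |⟨-x|ψ⟩|² = 49/58.
After stage 1 the state is |-x⟩; P(|+y⟩) = |⟨+y|-x⟩|² = 1/2.
After stage 2 the state is |+y⟩; P(|-x⟩) = |⟨-x|+y⟩|² = 1/2.
Joint probability = 49/58 × 1/2 × 1/2 = 0.211.

0.211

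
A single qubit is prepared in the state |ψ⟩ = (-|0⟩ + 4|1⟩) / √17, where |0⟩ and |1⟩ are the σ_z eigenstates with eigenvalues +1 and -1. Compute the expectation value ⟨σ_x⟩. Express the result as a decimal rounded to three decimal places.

-0.471

⟨σ_x⟩ = 2 Re(a* b)/(|a|²+|b|²) with a = -1, b = 4.
a* b = -4, so ⟨σ_x⟩ = -8/17.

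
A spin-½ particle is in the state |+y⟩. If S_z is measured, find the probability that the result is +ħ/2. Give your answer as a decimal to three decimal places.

In the S_z basis, |+y⟩ = (|+z⟩ + i|-z⟩)/√2 and |+z⟩ = |+z⟩.
|⟨+z|+y⟩|² = 1/2.

0.500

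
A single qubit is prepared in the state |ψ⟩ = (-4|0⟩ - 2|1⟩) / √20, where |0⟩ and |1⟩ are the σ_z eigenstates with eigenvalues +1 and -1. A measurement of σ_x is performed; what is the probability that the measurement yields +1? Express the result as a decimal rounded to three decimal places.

|+x⟩ = (|0⟩ + |1⟩)/√2, so ⟨+x|ψ⟩ = (-6) / (√2·√20).
P = |-6|² / 40 = 36/40.

0.900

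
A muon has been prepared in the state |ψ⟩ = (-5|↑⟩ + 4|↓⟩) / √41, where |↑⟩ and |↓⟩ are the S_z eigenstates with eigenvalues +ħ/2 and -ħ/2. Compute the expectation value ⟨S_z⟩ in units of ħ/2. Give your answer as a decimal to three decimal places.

0.220

⟨σ_z⟩ = |a|² - |b|² divided by |a|²+|b|², with a, b the |↑⟩, |↓⟩ amplitudes.
= (25 - 16)/41 = 9/41.
⟨S_z⟩ = (ħ/2)·⟨σ_z⟩.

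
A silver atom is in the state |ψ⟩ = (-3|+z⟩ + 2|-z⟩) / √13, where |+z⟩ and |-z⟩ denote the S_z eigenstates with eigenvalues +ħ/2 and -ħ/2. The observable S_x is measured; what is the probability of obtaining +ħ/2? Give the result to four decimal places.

0.0385

|+x⟩ = (|+z⟩ + |-z⟩)/√2, so ⟨+x|ψ⟩ = (-1) / (√2·√13).
P = |-1|² / 26 = 1/26.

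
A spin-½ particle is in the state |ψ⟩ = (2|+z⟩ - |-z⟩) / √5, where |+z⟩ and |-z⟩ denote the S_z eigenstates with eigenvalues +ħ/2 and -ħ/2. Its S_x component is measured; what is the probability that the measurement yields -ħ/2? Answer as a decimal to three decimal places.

|-x⟩ = (|+z⟩ - |-z⟩)/√2, so ⟨-x|ψ⟩ = (3) / (√2·√5).
P = |3|² / 10 = 9/10.

0.900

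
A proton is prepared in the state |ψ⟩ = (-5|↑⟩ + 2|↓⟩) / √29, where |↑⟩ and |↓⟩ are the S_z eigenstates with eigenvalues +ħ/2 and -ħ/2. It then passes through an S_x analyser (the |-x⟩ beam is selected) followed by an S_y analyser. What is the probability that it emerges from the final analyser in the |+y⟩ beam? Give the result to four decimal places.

First analyser (S_x): P(|-x⟩) = |⟨-x|ψ⟩|² = 49/58.
After stage 1 the state is |-x⟩; P(|+y⟩) = |⟨+y|-x⟩|² = 1/2.
Joint probability = 49/58 × 1/2 = 0.4224.

0.4224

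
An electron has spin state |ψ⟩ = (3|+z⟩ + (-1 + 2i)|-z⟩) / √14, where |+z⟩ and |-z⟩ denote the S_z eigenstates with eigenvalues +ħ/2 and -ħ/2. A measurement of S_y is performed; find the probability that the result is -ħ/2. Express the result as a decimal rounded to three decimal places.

0.071

|-y⟩ = (|+z⟩ - i|-z⟩)/√2, so ⟨-y|ψ⟩ = (1 - i) / (√2·√14).
P = |1 - i|² / 28 = 2/28.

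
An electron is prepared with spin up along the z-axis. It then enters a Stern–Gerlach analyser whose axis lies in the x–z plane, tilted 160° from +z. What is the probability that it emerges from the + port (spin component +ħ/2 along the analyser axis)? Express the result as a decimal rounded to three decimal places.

0.030

For spin-½, the probability of finding spin-up along an axis at angle θ to the initial spin direction is cos²(θ/2); spin-down is sin²(θ/2).
θ = 160°, so P = cos²(80°) ≈ 0.030.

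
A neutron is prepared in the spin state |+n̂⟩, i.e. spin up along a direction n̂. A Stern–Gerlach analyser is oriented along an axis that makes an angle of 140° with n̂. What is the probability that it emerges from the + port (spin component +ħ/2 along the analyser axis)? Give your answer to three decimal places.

0.117

For spin-½, the probability of finding spin-up along an axis at angle θ to the initial spin direction is cos²(θ/2); spin-down is sin²(θ/2).
θ = 140°, so P = cos²(70°) ≈ 0.117.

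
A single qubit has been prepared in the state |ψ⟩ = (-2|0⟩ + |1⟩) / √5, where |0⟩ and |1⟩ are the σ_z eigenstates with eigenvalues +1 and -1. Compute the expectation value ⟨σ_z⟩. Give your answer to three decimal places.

⟨σ_z⟩ = |a|² - |b|² divided by |a|²+|b|², with a, b the |0⟩, |1⟩ amplitudes.
= (4 - 1)/5 = 3/5.

0.600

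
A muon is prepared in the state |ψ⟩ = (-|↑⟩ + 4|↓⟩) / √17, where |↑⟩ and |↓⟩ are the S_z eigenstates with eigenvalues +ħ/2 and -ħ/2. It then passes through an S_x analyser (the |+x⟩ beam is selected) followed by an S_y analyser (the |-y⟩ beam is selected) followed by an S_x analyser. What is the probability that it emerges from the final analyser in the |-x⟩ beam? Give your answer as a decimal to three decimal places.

0.066

First analyser (S_x): P(|+x⟩) = |⟨+x|ψ⟩|² = 9/34.
After stage 1 the state is |+x⟩; P(|-y⟩) = |⟨-y|+x⟩|² = 1/2.
After stage 2 the state is |-y⟩; P(|-x⟩) = |⟨-x|-y⟩|² = 1/2.
Joint probability = 9/34 × 1/2 × 1/2 = 0.066.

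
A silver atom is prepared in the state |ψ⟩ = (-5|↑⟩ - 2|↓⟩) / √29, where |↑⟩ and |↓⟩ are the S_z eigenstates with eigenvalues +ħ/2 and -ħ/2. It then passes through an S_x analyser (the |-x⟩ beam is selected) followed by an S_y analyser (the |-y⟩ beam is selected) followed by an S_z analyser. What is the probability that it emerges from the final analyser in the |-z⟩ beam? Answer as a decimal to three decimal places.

0.039

First analyser (S_x): P(|-x⟩) = |⟨-x|ψ⟩|² = 9/58.
After stage 1 the state is |-x⟩; P(|-y⟩) = |⟨-y|-x⟩|² = 1/2.
After stage 2 the state is |-y⟩; P(|-z⟩) = |⟨-z|-y⟩|² = 1/2.
Joint probability = 9/58 × 1/2 × 1/2 = 0.039.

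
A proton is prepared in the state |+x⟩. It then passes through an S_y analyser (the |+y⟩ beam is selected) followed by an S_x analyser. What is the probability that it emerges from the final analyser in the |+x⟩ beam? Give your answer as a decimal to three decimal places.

0.250

First analyser (S_y): from |+x⟩, P(|+y⟩) = 1/2.
After stage 1 the state is |+y⟩; P(|+x⟩) = |⟨+x|+y⟩|² = 1/2.
Joint probability = 1/2 × 1/2 = 0.250.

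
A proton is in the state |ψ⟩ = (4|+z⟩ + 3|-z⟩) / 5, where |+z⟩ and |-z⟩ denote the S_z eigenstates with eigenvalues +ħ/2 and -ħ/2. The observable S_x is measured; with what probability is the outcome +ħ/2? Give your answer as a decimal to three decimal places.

0.980

|+x⟩ = (|+z⟩ + |-z⟩)/√2, so ⟨+x|ψ⟩ = (7) / (√2·5).
P = |7|² / 50 = 49/50.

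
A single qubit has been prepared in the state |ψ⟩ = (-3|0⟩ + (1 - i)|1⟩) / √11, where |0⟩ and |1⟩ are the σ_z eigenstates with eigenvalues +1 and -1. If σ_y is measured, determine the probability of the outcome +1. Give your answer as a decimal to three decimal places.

0.773

|+y⟩ = (|0⟩ + i|1⟩)/√2, so ⟨+y|ψ⟩ = (-4 - i) / (√2·√11).
P = |-4 - i|² / 22 = 17/22.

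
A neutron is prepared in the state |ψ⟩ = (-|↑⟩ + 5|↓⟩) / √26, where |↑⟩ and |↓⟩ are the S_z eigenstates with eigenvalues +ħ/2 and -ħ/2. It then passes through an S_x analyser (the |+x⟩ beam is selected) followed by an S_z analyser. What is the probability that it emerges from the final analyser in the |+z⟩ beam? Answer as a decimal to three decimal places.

First analyser (S_x): P(|+x⟩) = |⟨+x|ψ⟩|² = 16/52.
After stage 1 the state is |+x⟩; P(|+z⟩) = |⟨+z|+x⟩|² = 1/2.
Joint probability = 16/52 × 1/2 = 0.154.

0.154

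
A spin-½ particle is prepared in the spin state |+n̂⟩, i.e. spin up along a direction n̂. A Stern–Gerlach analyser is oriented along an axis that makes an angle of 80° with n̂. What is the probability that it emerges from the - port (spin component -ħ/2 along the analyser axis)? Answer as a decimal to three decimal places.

For spin-½, the probability of finding spin-up along an axis at angle θ to the initial spin direction is cos²(θ/2); spin-down is sin²(θ/2).
θ = 80°, so P = sin²(40°) ≈ 0.413.

0.413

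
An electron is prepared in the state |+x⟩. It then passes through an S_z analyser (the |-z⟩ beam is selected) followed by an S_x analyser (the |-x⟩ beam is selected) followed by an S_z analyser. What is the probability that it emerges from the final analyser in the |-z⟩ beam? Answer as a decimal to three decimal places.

First analyser (S_z): from |+x⟩, P(|-z⟩) = 1/2.
After stage 1 the state is |-z⟩; P(|-x⟩) = |⟨-x|-z⟩|² = 1/2.
After stage 2 the state is |-x⟩; P(|-z⟩) = |⟨-z|-x⟩|² = 1/2.
Joint probability = 1/2 × 1/2 × 1/2 = 0.125.

0.125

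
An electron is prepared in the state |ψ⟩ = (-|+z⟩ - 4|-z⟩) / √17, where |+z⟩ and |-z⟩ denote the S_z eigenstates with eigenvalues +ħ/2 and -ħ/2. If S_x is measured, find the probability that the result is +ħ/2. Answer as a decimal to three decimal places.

0.735

|+x⟩ = (|+z⟩ + |-z⟩)/√2, so ⟨+x|ψ⟩ = (-5) / (√2·√17).
P = |-5|² / 34 = 25/34.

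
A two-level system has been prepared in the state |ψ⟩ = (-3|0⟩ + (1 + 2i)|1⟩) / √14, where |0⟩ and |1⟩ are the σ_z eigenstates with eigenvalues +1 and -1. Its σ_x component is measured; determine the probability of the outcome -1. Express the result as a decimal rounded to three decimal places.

0.714

|-x⟩ = (|0⟩ - |1⟩)/√2, so ⟨-x|ψ⟩ = (-4 - 2i) / (√2·√14).
P = |-4 - 2i|² / 28 = 20/28.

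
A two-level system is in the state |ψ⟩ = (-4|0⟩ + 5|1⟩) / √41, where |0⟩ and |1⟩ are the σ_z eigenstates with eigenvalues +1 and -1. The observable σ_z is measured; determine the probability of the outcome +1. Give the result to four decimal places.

The +1 outcome corresponds to |0⟩. Its amplitude in |ψ⟩ is -4/√41.
P = |-4|² / 41 = 16/41.

0.3902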